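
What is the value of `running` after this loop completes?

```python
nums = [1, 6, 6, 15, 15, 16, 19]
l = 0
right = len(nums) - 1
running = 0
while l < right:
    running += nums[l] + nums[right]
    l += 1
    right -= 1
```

Sum of pairs from ends
`running` takes the values: 0 → 20 → 42 → 63

Answer: 63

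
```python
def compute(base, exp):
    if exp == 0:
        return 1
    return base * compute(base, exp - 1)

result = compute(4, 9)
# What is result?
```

compute(4, 9) = 4 * 4 * 4 * 4 * 4 * 4 * 4 * 4 * 4 = 262144

Answer: 262144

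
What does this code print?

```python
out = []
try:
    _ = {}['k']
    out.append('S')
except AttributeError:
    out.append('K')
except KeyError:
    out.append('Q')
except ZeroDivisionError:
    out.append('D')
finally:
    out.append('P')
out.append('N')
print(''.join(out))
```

Execution trace: 'Q' (except KeyError) → 'P' (finally) → 'N' (after the try/except). Output: QPN

Answer: QPN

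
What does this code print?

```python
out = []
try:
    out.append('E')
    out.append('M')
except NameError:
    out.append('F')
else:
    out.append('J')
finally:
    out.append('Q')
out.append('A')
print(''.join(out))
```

Execution trace: 'E' (try body) → 'M' (try body, no exception) → 'J' (else) → 'Q' (finally) → 'A' (after the try/except). Output: EMJQA

Answer: EMJQA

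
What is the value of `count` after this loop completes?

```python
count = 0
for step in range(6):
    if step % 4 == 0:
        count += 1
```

Count numbers divisible by 4 in range(6)
`count` takes the values: 0 → 1 → 2

Answer: 2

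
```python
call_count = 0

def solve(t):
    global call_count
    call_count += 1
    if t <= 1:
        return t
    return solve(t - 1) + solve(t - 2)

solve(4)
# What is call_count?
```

Calls(t) = 1 + Calls(t-1) + Calls(t-2); Calls(0)=Calls(1)=1. For t=4 this gives 9.

Answer: 9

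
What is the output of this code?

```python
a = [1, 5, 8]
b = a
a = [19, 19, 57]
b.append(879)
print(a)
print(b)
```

Key concept: rebinding vs mutation: a is rebound to a new list, b still points at the original.
Step by step:
`a = [1, 5, 8]` → a = [1, 5, 8]
`b = a` → b = [1, 5, 8] (same object as a)
`a = [19, 19, 57]` → a = [19, 19, 57]
`b.append(879)` → b = [1, 5, 8, 879]
`print(a)` → prints [19, 19, 57]
`print(b)` → prints [1, 5, 8, 879]

Answer:
[19, 19, 57]
[1, 5, 8, 879]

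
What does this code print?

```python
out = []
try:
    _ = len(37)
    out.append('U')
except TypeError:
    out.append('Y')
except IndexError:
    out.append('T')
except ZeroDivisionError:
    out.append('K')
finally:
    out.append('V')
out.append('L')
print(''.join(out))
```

Execution trace: 'Y' (except TypeError) → 'V' (finally) → 'L' (after the try/except). Output: YVL

Answer: YVL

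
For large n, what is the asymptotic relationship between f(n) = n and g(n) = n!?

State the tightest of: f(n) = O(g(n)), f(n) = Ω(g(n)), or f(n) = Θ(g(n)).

n vs n!: f(n) = O(g(n)) but not Ω(g(n)) — n! grows strictly faster than n.

Answer: f(n) = O(g(n)) but not Ω(g(n)) — n! grows strictly faster than n.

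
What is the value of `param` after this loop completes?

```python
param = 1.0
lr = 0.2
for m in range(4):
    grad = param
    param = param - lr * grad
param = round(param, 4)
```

Gradient descent: w = 1.0 * (1 - 0.2)^4
`param` takes the values: 1.0 → 0.8 → 0.64 → 0.512 → 0.4096

Answer: 0.4096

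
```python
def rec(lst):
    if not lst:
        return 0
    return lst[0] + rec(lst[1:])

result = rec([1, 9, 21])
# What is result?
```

1 + 9 + 21 + 0 = 31

Answer: 31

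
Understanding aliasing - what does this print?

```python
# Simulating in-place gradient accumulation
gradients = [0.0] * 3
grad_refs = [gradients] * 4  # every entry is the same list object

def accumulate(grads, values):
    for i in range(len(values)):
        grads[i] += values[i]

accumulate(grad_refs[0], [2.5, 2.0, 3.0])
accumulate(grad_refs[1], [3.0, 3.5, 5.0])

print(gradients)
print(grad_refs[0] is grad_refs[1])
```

Key concept: gradient accumulation aliasing.
Step by step:
`gradients = [0.0] * 3` → gradients = [0.0, 0.0, 0.0]
`grad_refs = [gradients] * 4` → grad_refs = [[0.0, 0.0, 0.0], [0.0, 0.0, 0.0], [0.0, 0.0, 0.0], [0.0, 0.0, 0.0]]
`accumulate(grad_refs[0], [2.5, 2.0, 3.0])` → gradients = [2.5, 2.0, 3.0]; grad_refs = [[2.5, 2.0, 3.0], [2.5, 2.0, 3.0], [2.5, 2.0, 3.0], [2.5, 2.0, 3.0]]
`accumulate(grad_refs[1], [3.0, 3.5, 5.0])` → gradients = [5.5, 5.5, 8.0]; grad_refs = [[5.5, 5.5, 8.0], [5.5, 5.5, 8.0], [5.5, 5.5, 8.0], [5.5, 5.5, 8.0]]
`print(gradients)` → prints [5.5, 5.5, 8.0]
`print(grad_refs[0] is grad_refs[1])` → prints True

Answer:
[5.5, 5.5, 8.0]
True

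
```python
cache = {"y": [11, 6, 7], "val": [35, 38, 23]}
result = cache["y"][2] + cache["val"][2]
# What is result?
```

Trace:
`cache = {"y": [11, 6, 7], "val": [35, 38, 23]}` → cache = {'y': [11, 6, 7], 'val': [35, 38, 23]}
`result = cache["y"][2] + cache["val"][2]` → result = 30
So result = 30

Answer: 30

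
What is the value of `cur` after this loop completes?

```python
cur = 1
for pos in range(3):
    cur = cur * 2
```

Multiply by 2, 3 times: 1 * 2^3 = 8
`cur` takes the values: 1 → 2 → 4 → 8

Answer: 8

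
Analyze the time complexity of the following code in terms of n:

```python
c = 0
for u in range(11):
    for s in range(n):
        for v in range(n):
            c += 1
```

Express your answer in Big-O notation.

Each loop level contributes: 1 × n × n. Multiplying the contributions gives O(n^2).

Answer: O(n^2)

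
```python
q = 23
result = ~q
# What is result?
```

Trace:
`q = 23` → q = 23
`result = ~q` → result = -24
So result = -24

Answer: -24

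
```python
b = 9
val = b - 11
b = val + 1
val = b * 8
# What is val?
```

Trace:
`b = 9` → b = 9
`val = b - 11` → val = -2
`b = val + 1` → b = -1
`val = b * 8` → val = -8
So val = -8

Answer: -8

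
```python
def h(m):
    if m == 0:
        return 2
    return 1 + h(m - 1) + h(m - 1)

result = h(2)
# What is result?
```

h(m) = 1 + 2·h(m-1), h(0)=2. Closed form: (2+1)·2^2 - 1 = 11.

Answer: 11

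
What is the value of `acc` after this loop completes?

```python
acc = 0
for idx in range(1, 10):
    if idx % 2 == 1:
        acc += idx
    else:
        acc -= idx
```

Add odd, subtract even
`acc` takes the values: 0 → 1 → -1 → 2 → -2 → 3 → -3 → 4 → -4 → 5

Answer: 5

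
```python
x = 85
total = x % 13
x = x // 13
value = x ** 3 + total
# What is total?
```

Trace:
`x = 85` → x = 85
`total = x % 13` → total = 7
`x = x // 13` → x = 6
`value = x ** 3 + total` → value = 223
So total = 7

Answer: 7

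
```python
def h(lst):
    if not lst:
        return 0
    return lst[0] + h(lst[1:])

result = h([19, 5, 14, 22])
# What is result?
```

19 + 5 + 14 + 22 + 0 = 60

Answer: 60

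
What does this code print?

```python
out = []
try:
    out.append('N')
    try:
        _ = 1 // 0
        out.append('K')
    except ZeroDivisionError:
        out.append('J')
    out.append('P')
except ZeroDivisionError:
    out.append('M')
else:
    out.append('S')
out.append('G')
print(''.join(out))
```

Execution trace: 'N' (try body) → 'J' (inner except ZeroDivisionError) → 'P' (try body, no exception) → 'S' (else) → 'G' (after the try/except). Output: NJPSG

Answer: NJPSG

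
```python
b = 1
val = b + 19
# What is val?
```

Trace:
`b = 1` → b = 1
`val = b + 19` → val = 20
So val = 20

Answer: 20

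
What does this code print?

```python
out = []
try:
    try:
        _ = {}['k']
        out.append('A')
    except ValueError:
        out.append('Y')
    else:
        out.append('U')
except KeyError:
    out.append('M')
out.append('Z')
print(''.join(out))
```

Execution trace: 'M' (outer except KeyError) → 'Z' (after the try/except). Output: MZ

Answer: MZ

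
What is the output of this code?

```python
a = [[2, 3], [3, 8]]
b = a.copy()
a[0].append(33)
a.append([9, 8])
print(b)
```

Key concept: shallow copy with nested lists.
Step by step:
`a = [[2, 3], [3, 8]]` → a = [[2, 3], [3, 8]]
`b = a.copy()` → b = [[2, 3], [3, 8]]
`a[0].append(33)` → a = [[2, 3, 33], [3, 8]]; b = [[2, 3, 33], [3, 8]]
`a.append([9, 8])` → a = [[2, 3, 33], [3, 8], [9, 8]]
`print(b)` → prints [[2, 3, 33], [3, 8]]

Answer: [[2, 3, 33], [3, 8]]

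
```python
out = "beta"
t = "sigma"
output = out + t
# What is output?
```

Trace:
`out = "beta"` → out = 'beta'
`t = "sigma"` → t = 'sigma'
`output = out + t` → output = 'betasigma'
So output = 'betasigma'

Answer: 'betasigma'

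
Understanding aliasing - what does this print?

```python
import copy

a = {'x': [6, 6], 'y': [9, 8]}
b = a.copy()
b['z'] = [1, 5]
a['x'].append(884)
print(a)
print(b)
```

Key concept: shallow copy of dict with mutable values.
Step by step:
`a = {'x': [6, 6], 'y': [9, 8]}` → a = {'x': [6, 6], 'y': [9, 8]}
`b = a.copy()` → b = {'x': [6, 6], 'y': [9, 8]}
`b['z'] = [1, 5]` → b = {'x': [6, 6], 'y': [9, 8], 'z': [1, 5]}
`a['x'].append(884)` → a = {'x': [6, 6, 884], 'y': [9, 8]}; b = {'x': [6, 6, 884], 'y': [9, 8], 'z': [1, 5]}
`print(a)` → prints {'x': [6, 6, 884], 'y': [9, 8]}
`print(b)` → prints {'x': [6, 6, 884], 'y': [9, 8], 'z': [1, 5]}

Answer:
{'x': [6, 6, 884], 'y': [9, 8]}
{'x': [6, 6, 884], 'y': [9, 8], 'z': [1, 5]}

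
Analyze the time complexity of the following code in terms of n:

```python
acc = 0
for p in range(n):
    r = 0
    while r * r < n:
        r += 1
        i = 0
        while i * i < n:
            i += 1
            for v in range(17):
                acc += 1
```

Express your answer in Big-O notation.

Each loop level contributes: n × √n × √n × 1. Multiplying the contributions gives O(n^2).

Answer: O(n^2)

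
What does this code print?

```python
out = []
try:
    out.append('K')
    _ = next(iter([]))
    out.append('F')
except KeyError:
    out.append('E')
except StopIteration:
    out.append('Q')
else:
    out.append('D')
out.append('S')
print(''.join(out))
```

Execution trace: 'K' (try body) → 'Q' (except StopIteration) → 'S' (after the try/except). Output: KQS

Answer: KQS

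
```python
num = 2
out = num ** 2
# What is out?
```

Trace:
`num = 2` → num = 2
`out = num ** 2` → out = 4
So out = 4

Answer: 4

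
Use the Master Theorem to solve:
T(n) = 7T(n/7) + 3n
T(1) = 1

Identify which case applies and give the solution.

a=7, b=7, f(n)=3n. log_7(7) = 1. Since c=1 = 1, Case 2 applies: T(n) = Θ(n^log_b(a) · log n) = O(n log n).

Answer: O(n log n) - Case 2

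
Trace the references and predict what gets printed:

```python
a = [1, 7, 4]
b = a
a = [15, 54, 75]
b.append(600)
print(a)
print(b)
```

Key concept: rebinding vs mutation: a is rebound to a new list, b still points at the original.
Step by step:
`a = [1, 7, 4]` → a = [1, 7, 4]
`b = a` → b = [1, 7, 4] (same object as a)
`a = [15, 54, 75]` → a = [15, 54, 75]
`b.append(600)` → b = [1, 7, 4, 600]
`print(a)` → prints [15, 54, 75]
`print(b)` → prints [1, 7, 4, 600]

Answer:
[15, 54, 75]
[1, 7, 4, 600]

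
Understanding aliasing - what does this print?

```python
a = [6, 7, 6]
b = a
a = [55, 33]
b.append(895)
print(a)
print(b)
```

Key concept: rebinding vs mutation: a is rebound to a new list, b still points at the original.
Step by step:
`a = [6, 7, 6]` → a = [6, 7, 6]
`b = a` → b = [6, 7, 6] (same object as a)
`a = [55, 33]` → a = [55, 33]
`b.append(895)` → b = [6, 7, 6, 895]
`print(a)` → prints [55, 33]
`print(b)` → prints [6, 7, 6, 895]

Answer:
[55, 33]
[6, 7, 6, 895]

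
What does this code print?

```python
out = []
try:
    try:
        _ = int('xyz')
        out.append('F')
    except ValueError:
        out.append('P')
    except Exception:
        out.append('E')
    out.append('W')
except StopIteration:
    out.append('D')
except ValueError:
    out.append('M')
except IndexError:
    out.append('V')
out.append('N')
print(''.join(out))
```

Execution trace: 'P' (inner except ValueError) → 'W' (try body, no exception) → 'N' (after the try/except). Output: PWN

Answer: PWN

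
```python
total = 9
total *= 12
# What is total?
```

Trace:
`total = 9` → total = 9
`total *= 12` → total = 108
So total = 108

Answer: 108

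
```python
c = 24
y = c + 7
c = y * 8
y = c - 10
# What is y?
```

Trace:
`c = 24` → c = 24
`y = c + 7` → y = 31
`c = y * 8` → c = 248
`y = c - 10` → y = 238
So y = 238

Answer: 238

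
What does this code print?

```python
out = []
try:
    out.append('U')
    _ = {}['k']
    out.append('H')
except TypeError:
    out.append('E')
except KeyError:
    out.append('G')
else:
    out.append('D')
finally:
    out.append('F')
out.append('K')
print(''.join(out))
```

Execution trace: 'U' (try body) → 'G' (except KeyError) → 'F' (finally) → 'K' (after the try/except). Output: UGFK

Answer: UGFK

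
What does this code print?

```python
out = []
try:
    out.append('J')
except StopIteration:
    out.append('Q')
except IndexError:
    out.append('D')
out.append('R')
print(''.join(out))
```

Execution trace: 'J' (try body, no exception) → 'R' (after the try/except). Output: JR

Answer: JR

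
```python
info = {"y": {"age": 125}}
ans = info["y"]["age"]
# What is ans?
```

Trace:
`info = {"y": {"age": 125}}` → info = {'y': {'age': 125}}
`ans = info["y"]["age"]` → ans = 125
So ans = 125

Answer: 125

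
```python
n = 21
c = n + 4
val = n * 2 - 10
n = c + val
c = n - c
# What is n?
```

Trace:
`n = 21` → n = 21
`c = n + 4` → c = 25
`val = n * 2 - 10` → val = 32
`n = c + val` → n = 57
`c = n - c` → c = 32
So n = 57

Answer: 57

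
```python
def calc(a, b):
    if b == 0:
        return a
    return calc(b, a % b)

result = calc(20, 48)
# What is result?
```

calc(20, 48) -> calc(48, 20) -> calc(20, 8) -> calc(8, 4) -> calc(4, 0) -> 4

Answer: 4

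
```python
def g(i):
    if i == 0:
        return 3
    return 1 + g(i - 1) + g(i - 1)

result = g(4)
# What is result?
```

g(i) = 1 + 2·g(i-1), g(0)=3. Closed form: (3+1)·2^4 - 1 = 63.

Answer: 63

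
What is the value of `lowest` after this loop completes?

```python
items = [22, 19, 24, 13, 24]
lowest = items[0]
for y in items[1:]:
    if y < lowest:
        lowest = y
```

Minimum of [22, 19, 24, 13, 24]
`lowest` takes the values: 22 → 19 → 13

Answer: 13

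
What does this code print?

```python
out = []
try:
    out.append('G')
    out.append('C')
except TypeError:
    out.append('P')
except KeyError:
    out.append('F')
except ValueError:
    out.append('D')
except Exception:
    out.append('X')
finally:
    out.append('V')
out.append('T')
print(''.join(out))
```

Execution trace: 'G' (try body) → 'C' (try body, no exception) → 'V' (finally) → 'T' (after the try/except). Output: GCVT

Answer: GCVT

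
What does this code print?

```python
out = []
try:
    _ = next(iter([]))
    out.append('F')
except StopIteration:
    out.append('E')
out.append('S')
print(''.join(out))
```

Execution trace: 'E' (except StopIteration) → 'S' (after the try/except). Output: ES

Answer: ES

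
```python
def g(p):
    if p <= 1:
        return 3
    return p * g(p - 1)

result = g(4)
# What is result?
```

g(4) = 4 * 3 * 2 * 3 = 72

Answer: 72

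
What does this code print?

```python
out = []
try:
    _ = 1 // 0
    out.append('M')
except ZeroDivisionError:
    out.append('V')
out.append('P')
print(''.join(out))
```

Execution trace: 'V' (except ZeroDivisionError) → 'P' (after the try/except). Output: VP

Answer: VP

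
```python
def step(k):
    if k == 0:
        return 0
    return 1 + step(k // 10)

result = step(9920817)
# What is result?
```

Count of digits of 9920817: 7

Answer: 7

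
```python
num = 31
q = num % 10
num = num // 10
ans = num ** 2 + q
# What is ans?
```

Trace:
`num = 31` → num = 31
`q = num % 10` → q = 1
`num = num // 10` → num = 3
`ans = num ** 2 + q` → ans = 10
So ans = 10

Answer: 10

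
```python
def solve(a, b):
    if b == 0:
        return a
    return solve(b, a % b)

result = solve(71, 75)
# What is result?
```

solve(71, 75) -> solve(75, 71) -> solve(71, 4) -> solve(4, 3) -> solve(3, 1) -> solve(1, 0) -> 1

Answer: 1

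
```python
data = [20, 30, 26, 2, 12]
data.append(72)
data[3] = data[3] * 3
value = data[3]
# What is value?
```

Trace:
`data = [20, 30, 26, 2, 12]` → data = [20, 30, 26, 2, 12]
`data.append(72)` → data = [20, 30, 26, 2, 12, 72]
`data[3] = data[3] * 3` → data = [20, 30, 26, 6, 12, 72]
`value = data[3]` → value = 6
So value = 6

Answer: 6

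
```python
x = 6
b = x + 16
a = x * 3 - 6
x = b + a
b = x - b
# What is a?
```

Trace:
`x = 6` → x = 6
`b = x + 16` → b = 22
`a = x * 3 - 6` → a = 12
`x = b + a` → x = 34
`b = x - b` → b = 12
So a = 12

Answer: 12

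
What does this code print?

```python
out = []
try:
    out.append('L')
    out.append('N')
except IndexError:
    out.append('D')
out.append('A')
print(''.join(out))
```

Execution trace: 'L' (try body) → 'N' (try body, no exception) → 'A' (after the try/except). Output: LNA

Answer: LNA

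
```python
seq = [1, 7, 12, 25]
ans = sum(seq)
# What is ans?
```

Trace:
`seq = [1, 7, 12, 25]` → seq = [1, 7, 12, 25]
`ans = sum(seq)` → ans = 45
So ans = 45

Answer: 45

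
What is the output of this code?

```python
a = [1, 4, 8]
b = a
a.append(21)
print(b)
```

Key concept: basic list aliasing.
Step by step:
`a = [1, 4, 8]` → a = [1, 4, 8]
`b = a` → b = [1, 4, 8] (same object as a)
`a.append(21)` → a = [1, 4, 8, 21] (same object as b); b = [1, 4, 8, 21] (same object as a)
`print(b)` → prints [1, 4, 8, 21]

Answer: [1, 4, 8, 21]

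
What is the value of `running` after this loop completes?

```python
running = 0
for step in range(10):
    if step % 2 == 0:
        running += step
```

Sum of even numbers 0 to 9
`running` takes the values: 0 → 2 → 6 → 12 → 20

Answer: 20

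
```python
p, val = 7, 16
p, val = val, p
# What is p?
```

Trace:
`p, val = 7, 16` → p = 7; val = 16
`p, val = val, p` → p = 16; val = 7
So p = 16

Answer: 16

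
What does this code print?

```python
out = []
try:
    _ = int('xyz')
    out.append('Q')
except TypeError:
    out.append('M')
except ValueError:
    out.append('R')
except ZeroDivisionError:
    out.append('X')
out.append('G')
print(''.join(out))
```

Execution trace: 'R' (except ValueError) → 'G' (after the try/except). Output: RG

Answer: RG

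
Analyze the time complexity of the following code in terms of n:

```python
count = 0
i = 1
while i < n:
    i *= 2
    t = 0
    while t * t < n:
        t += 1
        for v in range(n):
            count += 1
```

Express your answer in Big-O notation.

Each loop level contributes: log n × √n × n. Multiplying the contributions gives O(n√n log n).

Answer: O(n√n log n)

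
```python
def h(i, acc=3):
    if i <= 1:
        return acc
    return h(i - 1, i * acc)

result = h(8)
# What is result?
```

Accumulator trace (n, acc): (8, 3) -> (7, 24) -> (6, 168) -> (5, 1008) -> (4, 5040) -> (3, 20160) -> (2, 60480) -> (1, 120960) -> return 120960

Answer: 120960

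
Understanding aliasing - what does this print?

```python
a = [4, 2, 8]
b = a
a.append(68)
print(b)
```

Key concept: basic list aliasing.
Step by step:
`a = [4, 2, 8]` → a = [4, 2, 8]
`b = a` → b = [4, 2, 8] (same object as a)
`a.append(68)` → a = [4, 2, 8, 68] (same object as b); b = [4, 2, 8, 68] (same object as a)
`print(b)` → prints [4, 2, 8, 68]

Answer: [4, 2, 8, 68]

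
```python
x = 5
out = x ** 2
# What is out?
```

Trace:
`x = 5` → x = 5
`out = x ** 2` → out = 25
So out = 25

Answer: 25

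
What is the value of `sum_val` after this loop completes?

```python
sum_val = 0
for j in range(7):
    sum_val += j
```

Sum of 0 to 6 = 21
`sum_val` takes the values: 0 → 1 → 3 → 6 → 10 → 15 → 21

Answer: 21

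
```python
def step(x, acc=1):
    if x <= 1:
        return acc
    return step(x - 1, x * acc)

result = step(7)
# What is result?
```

Accumulator trace (n, acc): (7, 1) -> (6, 7) -> (5, 42) -> (4, 210) -> (3, 840) -> (2, 2520) -> (1, 5040) -> return 5040

Answer: 5040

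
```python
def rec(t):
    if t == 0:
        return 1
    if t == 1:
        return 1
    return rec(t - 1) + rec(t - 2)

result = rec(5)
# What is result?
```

Build up from base cases: rec(0)=1, rec(1)=1, rec(2)=2, rec(3)=3, rec(4)=5, rec(5)=8

Answer: 8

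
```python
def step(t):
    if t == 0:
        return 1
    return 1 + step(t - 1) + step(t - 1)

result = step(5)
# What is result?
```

step(t) = 1 + 2·step(t-1), step(0)=1. Closed form: (1+1)·2^5 - 1 = 63.

Answer: 63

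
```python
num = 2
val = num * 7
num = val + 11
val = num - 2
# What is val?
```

Trace:
`num = 2` → num = 2
`val = num * 7` → val = 14
`num = val + 11` → num = 25
`val = num - 2` → val = 23
So val = 23

Answer: 23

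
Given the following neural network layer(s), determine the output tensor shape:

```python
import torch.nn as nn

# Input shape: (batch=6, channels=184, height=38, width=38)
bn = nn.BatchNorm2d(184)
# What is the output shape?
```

Input: (6, 184, 38, 38) -> Output: (6, 184, 38, 38)

Answer: (6, 184, 38, 38)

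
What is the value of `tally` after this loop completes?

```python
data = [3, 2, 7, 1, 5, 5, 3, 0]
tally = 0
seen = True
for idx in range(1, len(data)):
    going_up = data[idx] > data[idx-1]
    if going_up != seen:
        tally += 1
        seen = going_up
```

Count direction changes in [3, 2, 7, 1, 5, 5, 3, 0]
`tally` takes the values: 0 → 1 → 2 → 3 → 4 → 5

Answer: 5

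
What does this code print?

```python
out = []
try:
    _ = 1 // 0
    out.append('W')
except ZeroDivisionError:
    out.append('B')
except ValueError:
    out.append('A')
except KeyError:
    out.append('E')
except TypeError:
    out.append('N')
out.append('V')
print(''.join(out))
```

Execution trace: 'B' (except ZeroDivisionError) → 'V' (after the try/except). Output: BV

Answer: BV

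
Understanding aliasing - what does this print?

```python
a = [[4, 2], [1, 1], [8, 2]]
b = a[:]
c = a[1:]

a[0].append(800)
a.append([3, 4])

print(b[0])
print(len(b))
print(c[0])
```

Key concept: slice with nested mutation.
Step by step:
`a = [[4, 2], [1, 1], [8, 2]]` → a = [[4, 2], [1, 1], [8, 2]]
`b = a[:]` → b = [[4, 2], [1, 1], [8, 2]]
`c = a[1:]` → c = [[1, 1], [8, 2]]
`a[0].append(800)` → a = [[4, 2, 800], [1, 1], [8, 2]]; b = [[4, 2, 800], [1, 1], [8, 2]]
`a.append([3, 4])` → a = [[4, 2, 800], [1, 1], [8, 2], [3, 4]]
`print(b[0])` → prints [4, 2, 800]
`print(len(b))` → prints 3
`print(c[0])` → prints [1, 1]

Answer:
[4, 2, 800]
3
[1, 1]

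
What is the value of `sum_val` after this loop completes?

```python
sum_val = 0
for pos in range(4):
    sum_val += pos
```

Sum of 0 to 3 = 6
`sum_val` takes the values: 0 → 1 → 3 → 6

Answer: 6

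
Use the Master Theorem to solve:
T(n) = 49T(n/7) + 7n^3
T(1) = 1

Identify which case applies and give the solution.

a=49, b=7, f(n)=7n^3. log_7(49) = 2. Since c=3 > 2 and the regularity condition holds (49(n/7)^3 = (49/7^3)n^3 with 49/7^3 < 1), Case 3 applies: T(n) = Θ(f(n)) = O(n^3).

Answer: O(n^3) - Case 3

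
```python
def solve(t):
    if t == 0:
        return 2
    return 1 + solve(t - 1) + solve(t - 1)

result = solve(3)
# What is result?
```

solve(t) = 1 + 2·solve(t-1), solve(0)=2. Closed form: (2+1)·2^3 - 1 = 23.

Answer: 23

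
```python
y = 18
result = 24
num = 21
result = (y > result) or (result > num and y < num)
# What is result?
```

Trace:
`y = 18` → y = 18
`result = 24` → result = 24
`num = 21` → num = 21
`result = (y > result) or (result > num and y < num)` → result = True
So result = True

Answer: True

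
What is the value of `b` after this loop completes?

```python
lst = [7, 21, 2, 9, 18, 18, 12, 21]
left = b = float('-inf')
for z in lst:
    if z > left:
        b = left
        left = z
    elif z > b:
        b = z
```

Second largest (with repeats) in [7, 21, 2, 9, 18, 18, 12, 21]
`b` takes the values: -inf → 7 → 9 → 18 → 21

Answer: 21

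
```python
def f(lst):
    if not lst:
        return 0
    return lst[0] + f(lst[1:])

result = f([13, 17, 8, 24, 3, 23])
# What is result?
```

13 + 17 + 8 + 24 + 3 + 23 + 0 = 88

Answer: 88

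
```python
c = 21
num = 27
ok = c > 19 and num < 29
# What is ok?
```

Trace:
`c = 21` → c = 21
`num = 27` → num = 27
`ok = c > 19 and num < 29` → ok = True
So ok = True

Answer: True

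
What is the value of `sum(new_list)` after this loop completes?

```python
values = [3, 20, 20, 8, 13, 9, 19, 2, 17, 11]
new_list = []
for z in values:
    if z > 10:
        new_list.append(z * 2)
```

Sum of doubled values > 10
`new_list` takes the values: [] → [40] → [40, 40] → [40, 40, 26] → [40, 40, 26, 38] → [40, 40, 26, 38, 34] → [40, 40, 26, 38, 34, 22]
So `sum(new_list)` = 200

Answer: 200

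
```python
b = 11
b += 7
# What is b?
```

Trace:
`b = 11` → b = 11
`b += 7` → b = 18
So b = 18

Answer: 18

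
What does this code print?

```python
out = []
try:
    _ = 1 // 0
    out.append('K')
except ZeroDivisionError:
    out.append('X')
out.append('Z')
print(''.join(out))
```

Execution trace: 'X' (except ZeroDivisionError) → 'Z' (after the try/except). Output: XZ

Answer: XZ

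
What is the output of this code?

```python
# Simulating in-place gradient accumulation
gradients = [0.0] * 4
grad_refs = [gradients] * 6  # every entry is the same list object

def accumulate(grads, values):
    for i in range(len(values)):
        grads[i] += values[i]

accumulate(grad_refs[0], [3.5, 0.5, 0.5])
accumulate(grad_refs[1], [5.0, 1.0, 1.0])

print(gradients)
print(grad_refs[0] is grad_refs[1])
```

Key concept: gradient accumulation aliasing.
Step by step:
`gradients = [0.0] * 4` → gradients = [0.0, 0.0, 0.0, 0.0]
`grad_refs = [gradients] * 6` → grad_refs = [[0.0, 0.0, 0.0, 0.0], [0.0, 0.0, 0.0, 0.0], [0.0, 0.0, 0.0, 0.0], [0.0, 0.0, 0.0, 0.0], [0.0, 0.0, 0.0, 0.0], [0.0, 0.0, 0.0, 0.0]]
`accumulate(grad_refs[0], [3.5, 0.5, 0.5])` → gradients = [3.5, 0.5, 0.5, 0.0]; grad_refs = [[3.5, 0.5, 0.5, 0.0], [3.5, 0.5, 0.5, 0.0], [3.5, 0.5, 0.5, 0.0], [3.5, 0.5, 0.5, 0.0], [3.5, 0.5, 0.5, 0.0], [3.5, 0.5, 0.5, 0.0]]
`accumulate(grad_refs[1], [5.0, 1.0, 1.0])` → gradients = [8.5, 1.5, 1.5, 0.0]; grad_refs = [[8.5, 1.5, 1.5, 0.0], [8.5, 1.5, 1.5, 0.0], [8.5, 1.5, 1.5, 0.0], [8.5, 1.5, 1.5, 0.0], [8.5, 1.5, 1.5, 0.0], [8.5, 1.5, 1.5, 0.0]]
`print(gradients)` → prints [8.5, 1.5, 1.5, 0.0]
`print(grad_refs[0] is grad_refs[1])` → prints True

Answer:
[8.5, 1.5, 1.5, 0.0]
True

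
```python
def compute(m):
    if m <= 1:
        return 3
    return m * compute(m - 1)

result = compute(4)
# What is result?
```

compute(4) = 4 * 3 * 2 * 3 = 72

Answer: 72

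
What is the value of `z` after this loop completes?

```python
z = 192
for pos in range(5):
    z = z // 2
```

Halve 5 times: 192 // 2^5 = 6
`z` takes the values: 192 → 96 → 48 → 24 → 12 → 6

Answer: 6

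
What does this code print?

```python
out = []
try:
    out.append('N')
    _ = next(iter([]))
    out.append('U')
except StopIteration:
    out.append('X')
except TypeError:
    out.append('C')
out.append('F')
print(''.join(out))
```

Execution trace: 'N' (try body) → 'X' (except StopIteration) → 'F' (after the try/except). Output: NXF

Answer: NXF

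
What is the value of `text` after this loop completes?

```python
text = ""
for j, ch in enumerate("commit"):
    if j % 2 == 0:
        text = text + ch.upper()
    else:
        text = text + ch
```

Uppercase even positions in 'commit'
`text` takes the values: "" → "C" → "Co" → "CoM" → "CoMm" → "CoMmI" → "CoMmIt"

Answer: "CoMmIt"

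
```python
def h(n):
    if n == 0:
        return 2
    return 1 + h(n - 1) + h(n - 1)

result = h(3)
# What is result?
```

h(n) = 1 + 2·h(n-1), h(0)=2. Closed form: (2+1)·2^3 - 1 = 23.

Answer: 23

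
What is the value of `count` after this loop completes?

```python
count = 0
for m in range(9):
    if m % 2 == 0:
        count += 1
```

Count numbers divisible by 2 in range(9)
`count` takes the values: 0 → 1 → 2 → 3 → 4 → 5

Answer: 5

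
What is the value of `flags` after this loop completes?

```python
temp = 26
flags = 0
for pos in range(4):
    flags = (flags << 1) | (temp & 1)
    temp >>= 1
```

Reverse lowest 4 bits of 26
`flags` takes the values: 0 → 1 → 2 → 5

Answer: 5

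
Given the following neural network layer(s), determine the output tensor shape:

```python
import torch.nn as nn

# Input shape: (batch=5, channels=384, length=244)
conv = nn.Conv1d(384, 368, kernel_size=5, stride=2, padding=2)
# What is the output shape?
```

Input: (5, 384, 244) -> Output: (5, 368, 122)

Answer: (5, 368, 122)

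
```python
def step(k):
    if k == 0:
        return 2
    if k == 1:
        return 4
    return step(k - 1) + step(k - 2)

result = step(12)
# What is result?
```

Build up from base cases: step(0)=2, step(1)=4, step(2)=6, step(3)=10, step(4)=16, step(5)=26, step(6)=42, ..., step(12)=754

Answer: 754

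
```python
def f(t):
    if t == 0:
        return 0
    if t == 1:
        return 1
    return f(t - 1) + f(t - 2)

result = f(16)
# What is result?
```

Build up from base cases: f(0)=0, f(1)=1, f(2)=1, f(3)=2, f(4)=3, f(5)=5, f(6)=8, ..., f(16)=987

Answer: 987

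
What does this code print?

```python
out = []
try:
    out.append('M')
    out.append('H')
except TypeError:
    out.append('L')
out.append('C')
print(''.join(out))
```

Execution trace: 'M' (try body) → 'H' (try body, no exception) → 'C' (after the try/except). Output: MHC

Answer: MHC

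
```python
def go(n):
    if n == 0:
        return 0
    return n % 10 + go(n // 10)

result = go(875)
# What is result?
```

Sum of digits of 875: 5 + 7 + 8 = 20

Answer: 20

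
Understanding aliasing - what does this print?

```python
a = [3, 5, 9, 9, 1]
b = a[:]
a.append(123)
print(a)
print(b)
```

Key concept: slice [:] creates copy.
Step by step:
`a = [3, 5, 9, 9, 1]` → a = [3, 5, 9, 9, 1]
`b = a[:]` → b = [3, 5, 9, 9, 1]
`a.append(123)` → a = [3, 5, 9, 9, 1, 123]
`print(a)` → prints [3, 5, 9, 9, 1, 123]
`print(b)` → prints [3, 5, 9, 9, 1]

Answer:
[3, 5, 9, 9, 1, 123]
[3, 5, 9, 9, 1]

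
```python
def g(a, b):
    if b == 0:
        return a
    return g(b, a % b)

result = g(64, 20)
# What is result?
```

g(64, 20) -> g(20, 4) -> g(4, 0) -> 4

Answer: 4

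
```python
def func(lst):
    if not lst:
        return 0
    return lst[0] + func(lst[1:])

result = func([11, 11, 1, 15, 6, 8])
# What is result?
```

11 + 11 + 1 + 15 + 6 + 8 + 0 = 52

Answer: 52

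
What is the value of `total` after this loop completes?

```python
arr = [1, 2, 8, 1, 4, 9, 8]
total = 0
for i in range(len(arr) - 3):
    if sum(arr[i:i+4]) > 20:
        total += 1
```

Count windows with sum > 20
`total` takes the values: 0 → 1 → 2

Answer: 2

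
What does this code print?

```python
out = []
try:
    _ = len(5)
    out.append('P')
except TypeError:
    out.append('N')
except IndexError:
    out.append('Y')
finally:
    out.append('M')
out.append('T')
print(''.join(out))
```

Execution trace: 'N' (except TypeError) → 'M' (finally) → 'T' (after the try/except). Output: NMT

Answer: NMT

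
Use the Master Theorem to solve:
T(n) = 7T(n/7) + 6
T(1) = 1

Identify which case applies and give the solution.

a=7, b=7, f(n)=6. log_7(7) = 1. Since c=0 < 1, Case 1 applies: T(n) = Θ(n^log_b(a)) = O(n).

Answer: O(n) - Case 1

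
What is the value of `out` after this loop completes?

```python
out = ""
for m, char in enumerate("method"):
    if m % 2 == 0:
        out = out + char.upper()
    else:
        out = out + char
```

Uppercase even positions in 'method'
`out` takes the values: "" → "M" → "Me" → "MeT" → "MeTh" → "MeThO" → "MeThOd"

Answer: "MeThOd"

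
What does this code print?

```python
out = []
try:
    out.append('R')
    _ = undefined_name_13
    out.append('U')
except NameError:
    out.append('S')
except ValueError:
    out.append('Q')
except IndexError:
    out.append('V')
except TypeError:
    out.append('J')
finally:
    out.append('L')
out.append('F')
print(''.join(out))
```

Execution trace: 'R' (try body) → 'S' (except NameError) → 'L' (finally) → 'F' (after the try/except). Output: RSLF

Answer: RSLF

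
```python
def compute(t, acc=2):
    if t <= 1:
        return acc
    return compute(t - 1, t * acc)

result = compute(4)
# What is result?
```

Accumulator trace (n, acc): (4, 2) -> (3, 8) -> (2, 24) -> (1, 48) -> return 48

Answer: 48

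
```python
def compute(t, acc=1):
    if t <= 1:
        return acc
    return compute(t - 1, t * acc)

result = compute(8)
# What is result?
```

Accumulator trace (n, acc): (8, 1) -> (7, 8) -> (6, 56) -> (5, 336) -> (4, 1680) -> (3, 6720) -> (2, 20160) -> (1, 40320) -> return 40320

Answer: 40320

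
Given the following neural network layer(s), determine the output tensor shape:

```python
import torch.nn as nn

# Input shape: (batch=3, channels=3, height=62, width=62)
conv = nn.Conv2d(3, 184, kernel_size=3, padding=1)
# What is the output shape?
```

Input: (3, 3, 62, 62) -> Output: (3, 184, 62, 62)

Answer: (3, 184, 62, 62)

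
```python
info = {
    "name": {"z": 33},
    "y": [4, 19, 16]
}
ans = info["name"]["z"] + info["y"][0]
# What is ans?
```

Trace:
`info = { ...` → info = {'name': {'z': 33}, 'y': [4, 19, 16]}
`ans = info["name"]["z"] + info["y"][0]` → ans = 37
So ans = 37

Answer: 37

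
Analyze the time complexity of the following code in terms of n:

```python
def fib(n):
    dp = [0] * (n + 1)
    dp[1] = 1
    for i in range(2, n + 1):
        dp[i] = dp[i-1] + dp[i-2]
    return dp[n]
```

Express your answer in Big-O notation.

This is Dynamic programming Fibonacci. Time complexity: O(n).

Answer: O(n)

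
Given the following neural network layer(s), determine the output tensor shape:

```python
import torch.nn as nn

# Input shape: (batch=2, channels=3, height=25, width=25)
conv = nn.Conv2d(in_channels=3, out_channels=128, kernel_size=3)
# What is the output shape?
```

Input: (2, 3, 25, 25) -> Output: (2, 128, 23, 23)

Answer: (2, 128, 23, 23)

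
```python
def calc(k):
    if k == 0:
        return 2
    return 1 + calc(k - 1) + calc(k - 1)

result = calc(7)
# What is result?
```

calc(k) = 1 + 2·calc(k-1), calc(0)=2. Closed form: (2+1)·2^7 - 1 = 383.

Answer: 383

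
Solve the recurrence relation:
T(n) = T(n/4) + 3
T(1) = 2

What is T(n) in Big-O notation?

Each step divides n by 4 and adds 3. After log_4(n) steps we reach T(1)=2. So T(n) = 3·log_4(n) + 2 = O(log n).

Answer: O(log n)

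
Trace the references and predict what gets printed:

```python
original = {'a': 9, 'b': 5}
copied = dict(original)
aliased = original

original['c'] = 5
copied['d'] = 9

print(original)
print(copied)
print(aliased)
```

Key concept: dict() creates copy, assignment creates alias.
Step by step:
`original = {'a': 9, 'b': 5}` → original = {'a': 9, 'b': 5}
`copied = dict(original)` → copied = {'a': 9, 'b': 5}
`aliased = original` → aliased = {'a': 9, 'b': 5} (same object as original)
`original['c'] = 5` → original = {'a': 9, 'b': 5, 'c': 5} (same object as aliased); aliased = {'a': 9, 'b': 5, 'c': 5} (same object as original)
`copied['d'] = 9` → copied = {'a': 9, 'b': 5, 'd': 9}
`print(original)` → prints {'a': 9, 'b': 5, 'c': 5}
`print(copied)` → prints {'a': 9, 'b': 5, 'd': 9}
`print(aliased)` → prints {'a': 9, 'b': 5, 'c': 5}

Answer:
{'a': 9, 'b': 5, 'c': 5}
{'a': 9, 'b': 5, 'd': 9}
{'a': 9, 'b': 5, 'c': 5}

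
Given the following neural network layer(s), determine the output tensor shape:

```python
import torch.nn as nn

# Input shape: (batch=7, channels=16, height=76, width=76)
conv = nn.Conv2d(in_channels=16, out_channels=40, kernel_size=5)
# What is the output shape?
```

Input: (7, 16, 76, 76) -> Output: (7, 40, 72, 72)

Answer: (7, 40, 72, 72)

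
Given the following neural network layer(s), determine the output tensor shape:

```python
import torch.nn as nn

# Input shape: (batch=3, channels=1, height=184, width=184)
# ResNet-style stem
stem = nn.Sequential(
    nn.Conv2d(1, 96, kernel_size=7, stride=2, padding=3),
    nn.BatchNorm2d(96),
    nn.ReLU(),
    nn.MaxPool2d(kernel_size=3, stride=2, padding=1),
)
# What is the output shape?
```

Input: (3, 1, 184, 184) -> after Conv2d 7x7 stride=2: (3, 96, 92, 92) -> Output: (3, 96, 46, 46)

Answer: (3, 96, 46, 46)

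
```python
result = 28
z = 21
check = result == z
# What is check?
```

Trace:
`result = 28` → result = 28
`z = 21` → z = 21
`check = result == z` → check = False
So check = False

Answer: False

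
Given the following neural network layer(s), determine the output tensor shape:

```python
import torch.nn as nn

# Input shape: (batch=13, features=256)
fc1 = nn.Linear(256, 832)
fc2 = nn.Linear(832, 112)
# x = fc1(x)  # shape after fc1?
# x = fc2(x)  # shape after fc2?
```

Input: (13, 256) -> after fc1: (13, 832) -> Output: (13, 112)

Answer: (13, 112)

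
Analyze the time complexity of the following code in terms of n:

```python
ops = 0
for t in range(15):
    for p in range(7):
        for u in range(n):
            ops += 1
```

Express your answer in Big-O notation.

Each loop level contributes: 1 × 1 × n. Multiplying the contributions gives O(n).

Answer: O(n)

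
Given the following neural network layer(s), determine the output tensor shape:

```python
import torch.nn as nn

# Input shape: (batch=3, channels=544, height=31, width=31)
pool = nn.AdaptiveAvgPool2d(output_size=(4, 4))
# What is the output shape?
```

Input: (3, 544, 31, 31) -> Output: (3, 544, 4, 4)

Answer: (3, 544, 4, 4)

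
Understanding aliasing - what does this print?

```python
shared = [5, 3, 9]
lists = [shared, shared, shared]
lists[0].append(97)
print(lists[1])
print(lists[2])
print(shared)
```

Key concept: list of same reference.
Step by step:
`shared = [5, 3, 9]` → shared = [5, 3, 9]
`lists = [shared, shared, shared]` → lists = [[5, 3, 9], [5, 3, 9], [5, 3, 9]]
`lists[0].append(97)` → shared = [5, 3, 9, 97]; lists = [[5, 3, 9, 97], [5, 3, 9, 97], [5, 3, 9, 97]]
`print(lists[1])` → prints [5, 3, 9, 97]
`print(lists[2])` → prints [5, 3, 9, 97]
`print(shared)` → prints [5, 3, 9, 97]

Answer:
[5, 3, 9, 97]
[5, 3, 9, 97]
[5, 3, 9, 97]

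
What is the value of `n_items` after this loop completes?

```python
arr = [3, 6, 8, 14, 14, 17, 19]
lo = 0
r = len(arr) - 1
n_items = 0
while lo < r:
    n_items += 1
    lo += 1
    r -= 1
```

Iterations until pointers meet (list length 7)
`n_items` takes the values: 0 → 1 → 2 → 3

Answer: 3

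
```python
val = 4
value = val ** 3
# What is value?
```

Trace:
`val = 4` → val = 4
`value = val ** 3` → value = 64
So value = 64

Answer: 64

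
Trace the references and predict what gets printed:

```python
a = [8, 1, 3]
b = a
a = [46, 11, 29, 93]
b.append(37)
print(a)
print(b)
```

Key concept: rebinding vs mutation: a is rebound to a new list, b still points at the original.
Step by step:
`a = [8, 1, 3]` → a = [8, 1, 3]
`b = a` → b = [8, 1, 3] (same object as a)
`a = [46, 11, 29, 93]` → a = [46, 11, 29, 93]
`b.append(37)` → b = [8, 1, 3, 37]
`print(a)` → prints [46, 11, 29, 93]
`print(b)` → prints [8, 1, 3, 37]

Answer:
[46, 11, 29, 93]
[8, 1, 3, 37]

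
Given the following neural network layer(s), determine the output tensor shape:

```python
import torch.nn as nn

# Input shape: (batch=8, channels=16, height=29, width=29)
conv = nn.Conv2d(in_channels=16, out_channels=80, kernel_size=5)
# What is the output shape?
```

Input: (8, 16, 29, 29) -> Output: (8, 80, 25, 25)

Answer: (8, 80, 25, 25)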